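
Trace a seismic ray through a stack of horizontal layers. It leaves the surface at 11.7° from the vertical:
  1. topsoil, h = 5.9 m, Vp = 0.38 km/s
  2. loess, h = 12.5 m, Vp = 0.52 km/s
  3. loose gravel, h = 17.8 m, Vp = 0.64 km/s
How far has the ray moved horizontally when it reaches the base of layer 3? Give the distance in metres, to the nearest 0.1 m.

Apply Snell's law at each interface; in layer i the horizontal offset is hᵢ·tan θᵢ.
Layer 1: θ = 11.70°; offset = 5.9·tan 11.70° = 1.222 m.
Layer 2: sin θ = 0.52·sin 11.7°/0.38 = 0.2775, θ = 16.11°; offset = 12.5·tan 16.11° = 3.611 m.
Layer 3: sin θ = 0.64·sin 11.7°/0.38 = 0.3415, θ = 19.97°; offset = 17.8·tan 19.97° = 6.468 m.
Summing the layer offsets gives 11.301 m.

11.3 m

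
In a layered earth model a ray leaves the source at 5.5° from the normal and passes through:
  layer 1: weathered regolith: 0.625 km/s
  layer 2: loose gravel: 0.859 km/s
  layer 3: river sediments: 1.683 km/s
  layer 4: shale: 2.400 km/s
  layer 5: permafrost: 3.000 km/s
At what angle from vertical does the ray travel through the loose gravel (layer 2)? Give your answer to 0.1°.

Snell's law across each interface conserves sin θ / V, so sin θ_2 = V_2·sin θ₁/V₁.
sin θ_2 = 0.859 × sin 5.5° / 0.625 = 0.1317.
θ_2 = arcsin 0.1317 = 7.57°.

7.6°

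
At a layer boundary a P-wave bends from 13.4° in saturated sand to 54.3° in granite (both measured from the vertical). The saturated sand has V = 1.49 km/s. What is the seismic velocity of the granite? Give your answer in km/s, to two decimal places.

Snell's law: sin 13.4°/V₁ = sin 54.3°/V₂.
V₂ = V₁·sin 54.3°/sin 13.4° = 1.49 × 3.5042 = 5.22 km/s.

5.22 km/s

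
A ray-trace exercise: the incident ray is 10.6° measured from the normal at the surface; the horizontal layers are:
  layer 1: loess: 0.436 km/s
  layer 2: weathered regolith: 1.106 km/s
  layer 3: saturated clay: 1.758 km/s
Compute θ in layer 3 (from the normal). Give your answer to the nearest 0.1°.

Ray parameter p = sin 10.6° / 0.436 = 4.2191e-01 s/km.
sin θ_3 = p·V_3 = 4.2191e-01 × 1.758 = 0.7417.
θ_3 = 47.88° from the vertical.

47.9°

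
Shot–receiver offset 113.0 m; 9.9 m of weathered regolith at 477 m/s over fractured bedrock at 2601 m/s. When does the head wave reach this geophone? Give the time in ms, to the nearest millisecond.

θ_c = arcsin(V₁/V₂) = arcsin(477/2601) = 10.57°, cos θ_c = 0.9830.
Intercept time tᵢ = 2h cos θ_c / V₁ = 2·9.9·0.9830/477 = 0.04081 s.
t = x/V₂ + tᵢ = 113.0/2601 + 0.04081 = 0.08425 s.

84 ms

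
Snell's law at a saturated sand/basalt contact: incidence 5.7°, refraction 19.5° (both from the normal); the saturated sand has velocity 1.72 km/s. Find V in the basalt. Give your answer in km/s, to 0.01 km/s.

Snell's law: sin 5.7°/V₁ = sin 19.5°/V₂.
V₂ = V₁·sin 19.5°/sin 5.7° = 1.72 × 3.3609 = 5.78 km/s.

5.78 km/s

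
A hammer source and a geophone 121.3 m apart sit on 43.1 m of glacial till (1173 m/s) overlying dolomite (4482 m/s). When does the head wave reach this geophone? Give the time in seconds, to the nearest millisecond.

0.098 s

θ_c = arcsin(V₁/V₂) = arcsin(1173/4482) = 15.17°, cos θ_c = 0.9651.
Intercept time tᵢ = 2h cos θ_c / V₁ = 2·43.1·0.9651/1173 = 0.07093 s.
t = x/V₂ + tᵢ = 121.3/4482 + 0.07093 = 0.09799 s.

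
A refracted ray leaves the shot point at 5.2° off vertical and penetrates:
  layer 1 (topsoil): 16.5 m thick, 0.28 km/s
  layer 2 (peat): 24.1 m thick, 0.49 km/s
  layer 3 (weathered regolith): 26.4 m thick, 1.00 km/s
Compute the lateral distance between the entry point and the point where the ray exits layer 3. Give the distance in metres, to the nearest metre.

14 m

Apply Snell's law at each interface; in layer i the horizontal offset is hᵢ·tan θᵢ.
Layer 1: θ = 5.20°; offset = 16.5·tan 5.20° = 1.502 m.
Layer 2: sin θ = 0.49·sin 5.2°/0.28 = 0.1586, θ = 9.13°; offset = 24.1·tan 9.13° = 3.871 m.
Layer 3: sin θ = 1.00·sin 5.2°/0.28 = 0.3237, θ = 18.89°; offset = 26.4·tan 18.89° = 9.032 m.
Summing the layer offsets gives 14.405 m.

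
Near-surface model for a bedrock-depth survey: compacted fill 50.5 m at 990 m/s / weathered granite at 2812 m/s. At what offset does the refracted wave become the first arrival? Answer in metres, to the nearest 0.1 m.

145.9 m

θ_c = arcsin(990/2812) = 20.61°, so cos θ_c = 0.9360 and tᵢ = 2h cos θ_c/V₁ = 0.0955 s.
At crossover x/V₁ = x/V₂ + tᵢ ⇒ x = tᵢ/(1/V₁ − 1/V₂) = 0.09549/(1.0101e-03 − 3.5562e-04) = 145.90 m.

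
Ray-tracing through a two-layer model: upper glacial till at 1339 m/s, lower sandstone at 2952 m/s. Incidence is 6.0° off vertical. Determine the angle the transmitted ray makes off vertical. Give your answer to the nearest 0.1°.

Snell's law: sin θ₂ = (V₂/V₁)·sin θ₁ = (2952/1339)·sin 6.0° = 0.2304.
θ₂ = sin⁻¹(0.2304) = 13.32° (from vertical).

13.3°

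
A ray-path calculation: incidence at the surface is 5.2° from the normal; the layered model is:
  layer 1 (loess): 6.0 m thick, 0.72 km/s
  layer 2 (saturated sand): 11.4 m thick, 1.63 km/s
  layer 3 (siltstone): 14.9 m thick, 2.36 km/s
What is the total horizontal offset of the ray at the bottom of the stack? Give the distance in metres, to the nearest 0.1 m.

p = sin θ₁/V₁ = sin 5.2°/0.72 = 1.2588e-01 s/km is conserved through the stack.
Layer 1: θ = 5.20°; offset = 6.0·tan 5.20° = 0.546 m.
Layer 2: sin θ = p·1.63 = 0.2052 → θ = 11.84°; offset = 11.4·tan 11.84° = 2.390 m.
Layer 3: sin θ = p·2.36 = 0.2971 → θ = 17.28°; offset = 14.9·tan 17.28° = 4.636 m.
Total horizontal offset = 7.572 m.

7.6 m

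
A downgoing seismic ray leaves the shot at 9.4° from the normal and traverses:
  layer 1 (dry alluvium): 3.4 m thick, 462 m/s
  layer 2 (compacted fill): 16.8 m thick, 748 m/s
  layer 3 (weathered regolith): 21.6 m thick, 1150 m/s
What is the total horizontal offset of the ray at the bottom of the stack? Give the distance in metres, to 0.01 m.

Ray parameter p = sin 9.4° / 462 m/s = 3.5352e-04 s/m.
Layer 1: θ = 9.40°; offset = 3.4·tan 9.40° = 0.5629 m.
Layer 2: sin θ = p·748 = 0.2644 → θ = 15.33°; offset = 16.8·tan 15.33° = 4.6064 m.
Layer 3: sin θ = p·1150 = 0.4065 → θ = 23.99°; offset = 21.6·tan 23.99° = 9.6116 m.
Total horizontal offset = 14.7809 m.

14.78 m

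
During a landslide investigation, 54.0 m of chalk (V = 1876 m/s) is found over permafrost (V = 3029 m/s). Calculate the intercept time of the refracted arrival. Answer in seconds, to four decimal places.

0.0452 s

tᵢ = 2h·√(V₂²−V₁²)/(V₁V₂).
√(V₂²−V₁²) = √(3029²−1876²) = 2378.1 m/s.
tᵢ = 2·54.0·2378.1/(1876·3029) = 0.04520 s.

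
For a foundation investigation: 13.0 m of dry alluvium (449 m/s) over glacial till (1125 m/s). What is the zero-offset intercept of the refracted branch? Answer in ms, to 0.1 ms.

53.1 ms

tᵢ = 2h·√(V₂²−V₁²)/(V₁V₂).
√(V₂²−V₁²) = √(1125²−449²) = 1031.5 m/s.
tᵢ = 2·13.0·1031.5/(449·1125) = 0.05309 s.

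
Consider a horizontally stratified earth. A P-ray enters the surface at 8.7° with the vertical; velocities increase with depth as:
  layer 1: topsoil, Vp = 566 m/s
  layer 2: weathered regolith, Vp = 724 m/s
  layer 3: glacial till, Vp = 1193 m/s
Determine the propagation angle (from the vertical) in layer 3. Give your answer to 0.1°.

18.6°

Snell's law across each interface conserves sin θ / V, so sin θ_3 = V_3·sin θ₁/V₁.
sin θ_3 = 1193 × sin 8.7° / 566 = 0.3188.
θ_3 = arcsin 0.3188 = 18.59°.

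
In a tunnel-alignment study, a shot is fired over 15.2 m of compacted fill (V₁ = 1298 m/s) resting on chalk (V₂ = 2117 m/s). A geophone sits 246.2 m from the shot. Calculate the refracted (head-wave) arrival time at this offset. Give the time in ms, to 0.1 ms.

t = x/V₂ + 2h·√(V₂²−V₁²)/(V₁V₂).
√(V₂²−V₁²) = √(2117²−1298²) = 1672.4 m/s; delay term = 2·15.2·1672.4/(1298·2117) = 0.01850 s.
t = 246.2/2117 + 0.01850 = 0.13480 s.

134.8 ms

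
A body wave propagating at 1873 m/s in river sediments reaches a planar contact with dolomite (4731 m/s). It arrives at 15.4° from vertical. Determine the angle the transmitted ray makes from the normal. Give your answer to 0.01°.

Snell's law: sin θ₂ = (V₂/V₁)·sin θ₁ = (4731/1873)·sin 15.4° = 0.6708.
θ₂ = sin⁻¹(0.6708) = 42.13° (from vertical).

42.13°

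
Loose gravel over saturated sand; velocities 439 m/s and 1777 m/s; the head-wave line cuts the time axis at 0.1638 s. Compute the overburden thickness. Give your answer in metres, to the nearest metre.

h = tᵢ·V₁·V₂ / (2·√(V₂²−V₁²)).
√(V₂²−V₁²) = √(1777² − 439²) = 1721.9 m/s.
h = 0.1638 s × 439 × 1777 / (2 × 1721.9) = 37.10 m.

37 m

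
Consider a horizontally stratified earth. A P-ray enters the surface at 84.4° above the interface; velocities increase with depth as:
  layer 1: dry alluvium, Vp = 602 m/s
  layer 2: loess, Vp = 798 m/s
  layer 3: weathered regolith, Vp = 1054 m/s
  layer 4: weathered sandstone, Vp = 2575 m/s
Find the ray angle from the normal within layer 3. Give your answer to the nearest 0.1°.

From the normal: θ₁ = 90° − 84.4° = 5.6°.
Ray parameter p = sin 5.6° / 602 = 1.6210e-04 s/m.
sin θ_3 = p·V_3 = 1.6210e-04 × 1054 = 0.1709.
θ_3 = arcsin 0.1709 = 9.84°.

9.8°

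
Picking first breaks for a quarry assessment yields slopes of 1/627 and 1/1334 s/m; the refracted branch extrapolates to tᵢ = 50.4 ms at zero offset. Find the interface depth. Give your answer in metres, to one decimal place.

17.9 m

θ_c = arcsin(627/1334) = 28.04°; cos θ_c = 0.8827.
tᵢ = 2h cos θ_c/V₁ ⇒ h = tᵢ·V₁/(2 cos θ_c) = 0.0504·627/(2·0.8827) = 17.90 m.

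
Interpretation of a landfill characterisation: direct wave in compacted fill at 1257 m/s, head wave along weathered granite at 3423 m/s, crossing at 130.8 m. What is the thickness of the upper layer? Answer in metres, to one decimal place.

x_cross = 2h·√((V₂+V₁)/(V₂−V₁)) → h = x_cross / (2·√((V₂+V₁)/(V₂−V₁))).
√((V₂+V₁)/(V₂−V₁)) = √((3423+1257)/(3423−1257)) = 1.4699.
h = 130.8 / (2·1.4699) = 44.49 m.

44.5 m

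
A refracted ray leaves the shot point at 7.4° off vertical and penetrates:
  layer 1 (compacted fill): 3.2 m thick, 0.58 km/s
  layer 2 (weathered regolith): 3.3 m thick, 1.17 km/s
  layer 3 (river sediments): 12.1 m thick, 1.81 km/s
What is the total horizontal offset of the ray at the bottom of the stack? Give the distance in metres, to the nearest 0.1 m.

Apply Snell's law at each interface; in layer i the horizontal offset is hᵢ·tan θᵢ.
Layer 1: θ = 7.40°; offset = 3.2·tan 7.40° = 0.416 m.
Layer 2: sin θ = 1.17·sin 7.4°/0.58 = 0.2598, θ = 15.06°; offset = 3.3·tan 15.06° = 0.888 m.
Layer 3: sin θ = 1.81·sin 7.4°/0.58 = 0.4019, θ = 23.70°; offset = 12.1·tan 23.70° = 5.311 m.
Summing the layer offsets gives 6.615 m.

6.6 m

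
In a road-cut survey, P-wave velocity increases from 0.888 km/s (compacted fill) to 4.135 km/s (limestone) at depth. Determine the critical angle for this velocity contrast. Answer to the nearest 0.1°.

At critical incidence the refracted ray runs along the interface (θ₂ = 90°), so sin θ_c = V₁/V₂.
θ_c = arcsin(0.888/4.135) = arcsin 0.2148 = 12.40°.

12.4°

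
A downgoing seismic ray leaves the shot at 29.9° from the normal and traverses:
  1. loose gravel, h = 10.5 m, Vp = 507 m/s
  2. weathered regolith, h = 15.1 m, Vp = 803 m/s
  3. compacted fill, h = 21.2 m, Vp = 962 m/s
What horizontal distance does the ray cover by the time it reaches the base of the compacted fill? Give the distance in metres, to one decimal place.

87.2 m

Apply Snell's law at each interface; in layer i the horizontal offset is hᵢ·tan θᵢ.
Layer 1: θ = 29.90°; offset = 10.5·tan 29.90° = 6.038 m.
Layer 2: sin θ = 803·sin 29.9°/507 = 0.7895, θ = 52.14°; offset = 15.1·tan 52.14° = 19.425 m.
Layer 3: sin θ = 962·sin 29.9°/507 = 0.9458, θ = 71.06°; offset = 21.2·tan 71.06° = 61.773 m.
Summing the layer offsets gives 87.236 m.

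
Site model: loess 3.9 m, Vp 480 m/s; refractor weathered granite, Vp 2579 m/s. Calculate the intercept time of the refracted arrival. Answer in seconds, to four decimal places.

θ_c = arcsin(V₁/V₂) = arcsin(480/2579) = 10.73°; cos θ_c = 0.9825.
tᵢ = 2h·cos θ_c / V₁ = 2·3.9·0.9825 / 480 = 0.01597 s.

0.0160 s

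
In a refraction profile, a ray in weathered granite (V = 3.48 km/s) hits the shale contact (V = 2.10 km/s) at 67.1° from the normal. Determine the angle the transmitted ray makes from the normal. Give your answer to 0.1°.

33.8°

sin θ₁/V₁ = sin θ₂/V₂ ⇒ sin θ₂ = 2.10·sin 67.1°/3.48 = 2.10·0.9212/3.48 = 0.5559.
θ₂ = sin⁻¹(0.5559) = 33.77° (from vertical).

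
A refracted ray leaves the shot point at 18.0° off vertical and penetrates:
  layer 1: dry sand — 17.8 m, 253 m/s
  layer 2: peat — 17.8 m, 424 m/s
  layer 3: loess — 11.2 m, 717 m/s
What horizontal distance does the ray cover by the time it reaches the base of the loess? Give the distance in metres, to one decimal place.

36.9 m

Apply Snell's law at each interface; in layer i the horizontal offset is hᵢ·tan θᵢ.
Layer 1: θ = 18.00°; offset = 17.8·tan 18.00° = 5.784 m.
Layer 2: sin θ = 424·sin 18.0°/253 = 0.5179, θ = 31.19°; offset = 17.8·tan 31.19° = 10.776 m.
Layer 3: sin θ = 717·sin 18.0°/253 = 0.8758, θ = 61.13°; offset = 11.2·tan 61.13° = 20.317 m.
Total horizontal offset = 36.877 m.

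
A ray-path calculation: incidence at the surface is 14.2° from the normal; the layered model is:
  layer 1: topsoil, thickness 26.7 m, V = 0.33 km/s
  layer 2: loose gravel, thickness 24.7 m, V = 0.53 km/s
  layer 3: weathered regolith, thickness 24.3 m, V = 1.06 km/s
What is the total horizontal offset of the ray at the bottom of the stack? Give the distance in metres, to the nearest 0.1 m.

Apply Snell's law at each interface; in layer i the horizontal offset is hᵢ·tan θᵢ.
Layer 1: θ = 14.20°; offset = 26.7·tan 14.20° = 6.756 m.
Layer 2: sin θ = 0.53·sin 14.2°/0.33 = 0.3940, θ = 23.20°; offset = 24.7·tan 23.20° = 10.588 m.
Layer 3: sin θ = 1.06·sin 14.2°/0.33 = 0.7880, θ = 52.00°; offset = 24.3·tan 52.00° = 31.097 m.
Summing the layer offsets gives 48.441 m.

48.4 m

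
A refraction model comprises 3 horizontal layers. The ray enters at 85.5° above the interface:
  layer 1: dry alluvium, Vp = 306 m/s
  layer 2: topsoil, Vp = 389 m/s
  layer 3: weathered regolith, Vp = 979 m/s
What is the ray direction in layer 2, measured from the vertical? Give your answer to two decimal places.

5.72°

From the normal: θ₁ = 90° − 85.5° = 4.5°.
Snell's law across each interface conserves sin θ / V, so sin θ_2 = V_2·sin θ₁/V₁.
sin θ_2 = 389 × sin 4.5° / 306 = 0.0997.
θ_2 = 5.72° from the vertical.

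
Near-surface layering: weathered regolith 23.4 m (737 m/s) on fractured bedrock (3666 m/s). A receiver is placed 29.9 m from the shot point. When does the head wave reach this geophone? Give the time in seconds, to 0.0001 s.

θ_c = arcsin(V₁/V₂) = arcsin(737/3666) = 11.60°, cos θ_c = 0.9796.
Intercept time tᵢ = 2h cos θ_c / V₁ = 2·23.4·0.9796/737 = 0.06220 s.
t = x/V₂ + tᵢ = 29.9/3666 + 0.06220 = 0.07036 s.

0.0704 s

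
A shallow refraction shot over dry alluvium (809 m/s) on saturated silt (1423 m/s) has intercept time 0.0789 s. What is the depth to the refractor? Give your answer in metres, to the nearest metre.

θ_c = arcsin(809/1423) = 34.65°; cos θ_c = 0.8227.
tᵢ = 2h cos θ_c/V₁ ⇒ h = tᵢ·V₁/(2 cos θ_c) = 0.0789·809/(2·0.8227) = 38.79 m.

39 m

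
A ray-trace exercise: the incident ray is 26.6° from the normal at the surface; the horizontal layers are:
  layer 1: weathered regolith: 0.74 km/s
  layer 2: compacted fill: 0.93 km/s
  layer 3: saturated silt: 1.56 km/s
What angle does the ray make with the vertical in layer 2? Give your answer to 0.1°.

34.2°

Ray parameter p = sin 26.6° / 0.74 = 6.0508e-01 s/km.
sin θ_2 = p·V_2 = 6.0508e-01 × 0.93 = 0.5627.
θ_2 = 34.24° from the vertical.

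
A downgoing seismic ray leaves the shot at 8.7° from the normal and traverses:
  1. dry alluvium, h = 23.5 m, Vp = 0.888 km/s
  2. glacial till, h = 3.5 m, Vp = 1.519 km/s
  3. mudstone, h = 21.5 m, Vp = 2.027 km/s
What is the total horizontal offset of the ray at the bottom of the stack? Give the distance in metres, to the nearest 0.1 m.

Apply Snell's law at each interface; in layer i the horizontal offset is hᵢ·tan θᵢ.
Layer 1: θ = 8.70°; offset = 23.5·tan 8.70° = 3.596 m.
Layer 2: sin θ = 1.519·sin 8.7°/0.888 = 0.2587, θ = 15.00°; offset = 3.5·tan 15.00° = 0.938 m.
Layer 3: sin θ = 2.027·sin 8.7°/0.888 = 0.3453, θ = 20.20°; offset = 21.5·tan 20.20° = 7.910 m.
Summing the layer offsets gives 12.443 m.

12.4 m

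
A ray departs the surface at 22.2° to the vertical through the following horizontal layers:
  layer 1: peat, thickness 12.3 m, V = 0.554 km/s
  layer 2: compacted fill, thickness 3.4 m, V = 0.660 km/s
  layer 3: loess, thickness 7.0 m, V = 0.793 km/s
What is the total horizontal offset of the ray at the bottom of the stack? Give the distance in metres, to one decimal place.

11.2 m

Ray parameter p = sin 22.2° / 0.554 km/s = 6.8202e-01 s/km.
Layer 1: θ = 22.20°; offset = 12.3·tan 22.20° = 5.020 m.
Layer 2: sin θ = p·0.660 = 0.4501 → θ = 26.75°; offset = 3.4·tan 26.75° = 1.714 m.
Layer 3: sin θ = p·0.793 = 0.5408 → θ = 32.74°; offset = 7.0·tan 32.74° = 4.501 m.
Summing the layer offsets gives 11.234 m.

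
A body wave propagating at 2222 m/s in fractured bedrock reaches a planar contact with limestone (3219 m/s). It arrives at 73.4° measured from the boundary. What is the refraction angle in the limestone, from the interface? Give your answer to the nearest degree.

66°

Angle from the normal: 90° − 73.4° = 16.6°.
sin θ₁/V₁ = sin θ₂/V₂ ⇒ sin θ₂ = 3219·sin 16.6°/2222 = 3219·0.2857/2222 = 0.4139.
θ₂ = arcsin 0.4139 = 24.45° from the normal.
From the interface: 90° − 24.45° = 65.55°.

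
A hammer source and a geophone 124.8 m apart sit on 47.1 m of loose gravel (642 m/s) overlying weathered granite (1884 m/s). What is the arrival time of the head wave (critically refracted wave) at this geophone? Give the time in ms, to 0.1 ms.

204.2 ms

θ_c = arcsin(V₁/V₂) = arcsin(642/1884) = 19.92°, cos θ_c = 0.9401.
Intercept time tᵢ = 2h cos θ_c / V₁ = 2·47.1·0.9401/642 = 0.13795 s.
t = x/V₂ + tᵢ = 124.8/1884 + 0.13795 = 0.20419 s.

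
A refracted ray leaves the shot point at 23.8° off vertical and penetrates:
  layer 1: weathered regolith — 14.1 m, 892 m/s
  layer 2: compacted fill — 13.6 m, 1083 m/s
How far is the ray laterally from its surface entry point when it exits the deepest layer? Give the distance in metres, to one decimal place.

Apply Snell's law at each interface; in layer i the horizontal offset is hᵢ·tan θᵢ.
Layer 1: θ = 23.80°; offset = 14.1·tan 23.80° = 6.219 m.
Layer 2: sin θ = 1083·sin 23.8°/892 = 0.4900, θ = 29.34°; offset = 13.6·tan 29.34° = 7.644 m.
Total horizontal offset = 13.863 m.

13.9 m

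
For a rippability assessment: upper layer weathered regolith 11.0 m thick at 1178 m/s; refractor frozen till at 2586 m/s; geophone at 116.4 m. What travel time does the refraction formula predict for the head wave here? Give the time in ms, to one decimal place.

61.6 ms

t = x/V₂ + 2h·√(V₂²−V₁²)/(V₁V₂).
√(V₂²−V₁²) = √(2586²−1178²) = 2302.1 m/s; delay term = 2·11.0·2302.1/(1178·2586) = 0.01663 s.
t = 116.4/2586 + 0.01663 = 0.06164 s.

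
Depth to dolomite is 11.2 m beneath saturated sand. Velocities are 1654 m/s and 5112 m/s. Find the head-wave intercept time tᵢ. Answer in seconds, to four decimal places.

0.0128 s

tᵢ = 2h·√(V₂²−V₁²)/(V₁V₂).
√(V₂²−V₁²) = √(5112²−1654²) = 4837.0 m/s.
tᵢ = 2·11.2·4837.0/(1654·5112) = 0.01281 s.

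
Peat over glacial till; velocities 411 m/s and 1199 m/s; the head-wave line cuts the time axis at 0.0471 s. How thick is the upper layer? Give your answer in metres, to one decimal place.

h = tᵢ·V₁·V₂ / (2·√(V₂²−V₁²)).
√(V₂²−V₁²) = √(1199² − 411²) = 1126.4 m/s.
h = 0.0471 s × 411 × 1199 / (2 × 1126.4) = 10.30 m.

10.3 m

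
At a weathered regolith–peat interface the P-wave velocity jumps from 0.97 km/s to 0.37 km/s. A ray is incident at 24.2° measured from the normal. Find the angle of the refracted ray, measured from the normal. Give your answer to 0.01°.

Snell's law: sin θ₂ = (V₂/V₁)·sin θ₁ = (0.37/0.97)·sin 24.2° = 0.1564.
θ₂ = arcsin 0.1564 = 9.00° from the normal.

9.00°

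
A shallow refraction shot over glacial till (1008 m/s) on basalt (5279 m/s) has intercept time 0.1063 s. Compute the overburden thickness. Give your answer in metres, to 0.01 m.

54.58 m

h = tᵢ·V₁·V₂ / (2·√(V₂²−V₁²)).
√(V₂²−V₁²) = √(5279² − 1008²) = 5181.9 m/s.
h = 0.1063 s × 1008 × 5279 / (2 × 5181.9) = 54.58 m.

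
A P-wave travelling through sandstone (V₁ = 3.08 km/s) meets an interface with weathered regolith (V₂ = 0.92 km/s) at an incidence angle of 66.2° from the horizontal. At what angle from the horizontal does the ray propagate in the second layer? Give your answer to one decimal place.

Angle from the normal: 90° − 66.2° = 23.8°.
sin θ₁/V₁ = sin θ₂/V₂ ⇒ sin θ₂ = 0.92·sin 23.8°/3.08 = 0.92·0.4035/3.08 = 0.1205.
θ₂ = sin⁻¹(0.1205) = 6.92° (from vertical).
From the interface: 90° − 6.92° = 83.08°.

83.1°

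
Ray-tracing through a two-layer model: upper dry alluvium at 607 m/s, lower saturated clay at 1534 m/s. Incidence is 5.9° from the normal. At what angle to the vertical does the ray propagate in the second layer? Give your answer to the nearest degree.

15°

sin θ₁/V₁ = sin θ₂/V₂ ⇒ sin θ₂ = 1534·sin 5.9°/607 = 1534·0.1028/607 = 0.2598.
θ₂ = arcsin 0.2598 = 15.06° from the normal.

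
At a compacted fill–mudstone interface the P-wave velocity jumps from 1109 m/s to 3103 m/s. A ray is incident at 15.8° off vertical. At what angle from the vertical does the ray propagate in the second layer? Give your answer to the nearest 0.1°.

49.6°

sin θ₁/V₁ = sin θ₂/V₂ ⇒ sin θ₂ = 3103·sin 15.8°/1109 = 3103·0.2723/1109 = 0.7618.
θ₂ = sin⁻¹(0.7618) = 49.63° (from vertical).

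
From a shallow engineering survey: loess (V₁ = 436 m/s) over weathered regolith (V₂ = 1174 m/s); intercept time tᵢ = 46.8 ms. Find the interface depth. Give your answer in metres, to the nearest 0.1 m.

h = tᵢ·V₁·V₂ / (2·√(V₂²−V₁²)).
√(V₂²−V₁²) = √(1174² − 436²) = 1090.0 m/s.
h = 0.0468 s × 436 × 1174 / (2 × 1090.0) = 10.99 m.

11.0 m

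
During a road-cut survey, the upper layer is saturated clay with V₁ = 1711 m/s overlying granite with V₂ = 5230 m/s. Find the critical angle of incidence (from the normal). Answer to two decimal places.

19.10°

At critical incidence the refracted ray runs along the interface (θ₂ = 90°), so sin θ_c = V₁/V₂.
θ_c = arcsin(1711/5230) = arcsin 0.3272 = 19.10°.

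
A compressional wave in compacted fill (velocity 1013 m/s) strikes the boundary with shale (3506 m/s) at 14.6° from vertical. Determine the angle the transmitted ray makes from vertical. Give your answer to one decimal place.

60.7°

sin θ₁/V₁ = sin θ₂/V₂ ⇒ sin θ₂ = 3506·sin 14.6°/1013 = 3506·0.2521/1013 = 0.8724.
θ₂ = arcsin 0.8724 = 60.74° from the normal.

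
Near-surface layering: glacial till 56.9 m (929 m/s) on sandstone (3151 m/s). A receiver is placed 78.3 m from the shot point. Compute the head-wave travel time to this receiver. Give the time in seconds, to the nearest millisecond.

0.142 s

θ_c = arcsin(V₁/V₂) = arcsin(929/3151) = 17.15°, cos θ_c = 0.9556.
Intercept time tᵢ = 2h cos θ_c / V₁ = 2·56.9·0.9556/929 = 0.11705 s.
t = x/V₂ + tᵢ = 78.3/3151 + 0.11705 = 0.14190 s.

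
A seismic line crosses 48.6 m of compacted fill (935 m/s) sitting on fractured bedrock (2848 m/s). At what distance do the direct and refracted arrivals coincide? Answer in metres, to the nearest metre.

x_cross = 2h·√((V₂+V₁)/(V₂−V₁)).
(V₂+V₁)/(V₂−V₁) = (2848+935)/(2848−935) = 1.9775; √ = 1.4062.
x_cross = 2·48.6·1.4062 = 136.69 m.

137 m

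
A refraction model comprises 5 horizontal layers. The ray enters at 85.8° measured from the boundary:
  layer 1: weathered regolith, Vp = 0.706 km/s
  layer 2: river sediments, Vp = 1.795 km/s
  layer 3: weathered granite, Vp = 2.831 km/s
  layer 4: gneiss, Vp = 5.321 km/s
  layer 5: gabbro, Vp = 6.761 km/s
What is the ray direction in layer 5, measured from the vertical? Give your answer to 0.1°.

From the normal: θ₁ = 90° − 85.8° = 4.2°.
Ray parameter p = sin 4.2° / 0.706 = 1.0374e-01 s/km.
sin θ_5 = p·V_5 = 1.0374e-01 × 6.761 = 0.7014.
θ_5 = 44.54° from the vertical.

44.5°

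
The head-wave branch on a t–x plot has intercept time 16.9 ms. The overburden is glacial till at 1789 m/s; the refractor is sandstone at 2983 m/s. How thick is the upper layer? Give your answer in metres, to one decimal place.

θ_c = arcsin(1789/2983) = 36.85°; cos θ_c = 0.8002.
tᵢ = 2h cos θ_c/V₁ ⇒ h = tᵢ·V₁/(2 cos θ_c) = 0.0169·1789/(2·0.8002) = 18.89 m.

18.9 m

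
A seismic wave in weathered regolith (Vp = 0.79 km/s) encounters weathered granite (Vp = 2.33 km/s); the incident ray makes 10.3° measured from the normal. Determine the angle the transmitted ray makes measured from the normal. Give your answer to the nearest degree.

sin θ₁/V₁ = sin θ₂/V₂ ⇒ sin θ₂ = 2.33·sin 10.3°/0.79 = 2.33·0.1788/0.79 = 0.5274.
θ₂ = sin⁻¹(0.5274) = 31.83° (from vertical).

32°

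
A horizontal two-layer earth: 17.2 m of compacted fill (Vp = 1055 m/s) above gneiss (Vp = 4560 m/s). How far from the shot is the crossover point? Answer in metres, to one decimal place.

43.5 m

θ_c = arcsin(1055/4560) = 13.38°, so cos θ_c = 0.9729 and tᵢ = 2h cos θ_c/V₁ = 0.0317 s.
At crossover x/V₁ = x/V₂ + tᵢ ⇒ x = tᵢ/(1/V₁ − 1/V₂) = 0.03172/(9.4787e-04 − 2.1930e-04) = 43.54 m.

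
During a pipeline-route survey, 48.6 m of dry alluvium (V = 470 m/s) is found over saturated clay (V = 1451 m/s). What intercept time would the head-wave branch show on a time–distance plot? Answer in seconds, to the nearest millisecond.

tᵢ = 2h·√(V₂²−V₁²)/(V₁V₂).
√(V₂²−V₁²) = √(1451²−470²) = 1372.8 m/s.
tᵢ = 2·48.6·1372.8/(470·1451) = 0.19566 s.

0.196 s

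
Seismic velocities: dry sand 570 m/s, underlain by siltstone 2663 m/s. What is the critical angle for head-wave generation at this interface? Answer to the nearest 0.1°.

12.4°

Critical incidence: sin θ_c = V₁/V₂ = 570/2663 = 0.2140.
θ_c = arcsin 0.2140 = 12.36°.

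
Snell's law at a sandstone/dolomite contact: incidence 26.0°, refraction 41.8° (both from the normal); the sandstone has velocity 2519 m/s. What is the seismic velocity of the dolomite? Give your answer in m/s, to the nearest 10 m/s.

Snell's law: sin 26.0°/V₁ = sin 41.8°/V₂.
V₂ = V₁·sin 41.8°/sin 26.0° = 2519 × 1.5205 = 3830.08 m/s.

3830 m/s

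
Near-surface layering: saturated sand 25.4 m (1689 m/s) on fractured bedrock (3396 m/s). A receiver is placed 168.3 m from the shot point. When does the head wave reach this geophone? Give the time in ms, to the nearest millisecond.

76 ms

t = x/V₂ + 2h·√(V₂²−V₁²)/(V₁V₂).
√(V₂²−V₁²) = √(3396²−1689²) = 2946.2 m/s; delay term = 2·25.4·2946.2/(1689·3396) = 0.02609 s.
t = 168.3/3396 + 0.02609 = 0.07565 s.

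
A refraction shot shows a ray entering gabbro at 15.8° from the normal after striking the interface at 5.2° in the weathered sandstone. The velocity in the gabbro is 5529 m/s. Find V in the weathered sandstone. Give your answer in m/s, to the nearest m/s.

Snell's law: sin 5.2°/V₁ = sin 15.8°/V₂.
V₁ = V₂·sin 5.2°/sin 15.8° = 5529 × 0.3329 = 1840.41 m/s.

1840 m/s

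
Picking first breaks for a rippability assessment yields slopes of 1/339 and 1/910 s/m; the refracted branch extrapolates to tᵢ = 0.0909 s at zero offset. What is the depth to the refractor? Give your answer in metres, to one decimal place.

h = tᵢ·V₁·V₂ / (2·√(V₂²−V₁²)).
√(V₂²−V₁²) = √(910² − 339²) = 844.5 m/s.
h = 0.0909 s × 339 × 910 / (2 × 844.5) = 16.60 m.

16.6 m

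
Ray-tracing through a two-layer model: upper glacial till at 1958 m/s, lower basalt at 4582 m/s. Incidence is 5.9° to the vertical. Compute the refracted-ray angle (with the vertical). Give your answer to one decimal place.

sin θ₁/V₁ = sin θ₂/V₂ ⇒ sin θ₂ = 4582·sin 5.9°/1958 = 4582·0.1028/1958 = 0.2405.
θ₂ = arcsin 0.2405 = 13.92° from the normal.

13.9°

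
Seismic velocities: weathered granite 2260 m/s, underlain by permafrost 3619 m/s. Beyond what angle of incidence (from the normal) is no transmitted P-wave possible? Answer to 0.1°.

38.6°

Critical incidence: sin θ_c = V₁/V₂ = 2260/3619 = 0.6245.
θ_c = arcsin 0.6245 = 38.64°.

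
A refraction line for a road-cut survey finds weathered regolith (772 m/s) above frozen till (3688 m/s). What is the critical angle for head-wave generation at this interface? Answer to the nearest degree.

At critical incidence the refracted ray runs along the interface (θ₂ = 90°), so sin θ_c = V₁/V₂.
θ_c = arcsin(772/3688) = arcsin 0.2093 = 12.08°.

12°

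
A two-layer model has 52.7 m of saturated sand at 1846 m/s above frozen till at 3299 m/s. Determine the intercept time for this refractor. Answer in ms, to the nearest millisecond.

tᵢ = 2h·√(V₂²−V₁²)/(V₁V₂).
√(V₂²−V₁²) = √(3299²−1846²) = 2734.2 m/s.
tᵢ = 2·52.7·2734.2/(1846·3299) = 0.04732 s.

47 ms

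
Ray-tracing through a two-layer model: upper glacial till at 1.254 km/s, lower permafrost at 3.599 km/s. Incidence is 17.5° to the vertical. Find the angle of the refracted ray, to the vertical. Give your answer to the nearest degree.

60°

sin θ₁/V₁ = sin θ₂/V₂ ⇒ sin θ₂ = 3.599·sin 17.5°/1.254 = 3.599·0.3007/1.254 = 0.8630.
θ₂ = sin⁻¹(0.8630) = 59.66° (from vertical).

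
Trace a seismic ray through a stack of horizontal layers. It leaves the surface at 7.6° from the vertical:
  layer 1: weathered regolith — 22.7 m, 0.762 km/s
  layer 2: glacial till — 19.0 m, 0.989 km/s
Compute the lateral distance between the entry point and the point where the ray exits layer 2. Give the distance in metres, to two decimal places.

Apply Snell's law at each interface; in layer i the horizontal offset is hᵢ·tan θᵢ.
Layer 1: θ = 7.60°; offset = 22.7·tan 7.60° = 3.0288 m.
Layer 2: sin θ = 0.989·sin 7.6°/0.762 = 0.1717, θ = 9.88°; offset = 19.0·tan 9.88° = 3.3106 m.
Summing the layer offsets gives 6.3394 m.

6.34 m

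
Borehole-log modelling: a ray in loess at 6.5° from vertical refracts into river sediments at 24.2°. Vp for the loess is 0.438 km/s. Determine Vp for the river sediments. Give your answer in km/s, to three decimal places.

1.586 km/s

sin 6.5° = 0.1132; sin 24.2° = 0.4099.
V₂ = V₁·(sin θ₂/sin θ₁) = 0.438·(0.4099/0.1132) = 1.586 km/s.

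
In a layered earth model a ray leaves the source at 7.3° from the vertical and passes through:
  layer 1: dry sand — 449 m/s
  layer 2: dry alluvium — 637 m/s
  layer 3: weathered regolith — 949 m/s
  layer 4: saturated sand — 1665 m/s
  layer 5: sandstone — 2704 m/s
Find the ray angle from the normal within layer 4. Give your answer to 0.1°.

Ray parameter p = sin 7.3° / 449 = 2.8299e-04 s/m.
sin θ_4 = p·V_4 = 2.8299e-04 × 1665 = 0.4712.
θ_4 = 28.11° from the vertical.

28.1°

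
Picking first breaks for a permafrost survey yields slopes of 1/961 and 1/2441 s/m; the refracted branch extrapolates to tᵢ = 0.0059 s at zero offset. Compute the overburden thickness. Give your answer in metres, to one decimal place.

3.1 m

θ_c = arcsin(961/2441) = 23.18°; cos θ_c = 0.9192.
tᵢ = 2h cos θ_c/V₁ ⇒ h = tᵢ·V₁/(2 cos θ_c) = 0.0059·961/(2·0.9192) = 3.08 m.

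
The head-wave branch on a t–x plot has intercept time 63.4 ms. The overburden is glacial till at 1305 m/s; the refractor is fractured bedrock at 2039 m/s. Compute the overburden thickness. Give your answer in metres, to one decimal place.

53.8 m

h = tᵢ·V₁·V₂ / (2·√(V₂²−V₁²)).
√(V₂²−V₁²) = √(2039² − 1305²) = 1566.7 m/s.
h = 0.0634 s × 1305 × 2039 / (2 × 1566.7) = 53.84 m.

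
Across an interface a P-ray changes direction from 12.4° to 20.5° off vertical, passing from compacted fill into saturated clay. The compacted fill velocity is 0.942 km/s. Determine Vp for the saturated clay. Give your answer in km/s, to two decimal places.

1.54 km/s

Snell's law: sin 12.4°/V₁ = sin 20.5°/V₂.
V₂ = V₁·sin 20.5°/sin 12.4° = 0.942 × 1.6309 = 1.54 km/s.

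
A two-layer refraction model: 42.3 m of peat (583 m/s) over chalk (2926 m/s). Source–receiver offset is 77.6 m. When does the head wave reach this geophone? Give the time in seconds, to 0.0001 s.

0.1687 s

θ_c = arcsin(V₁/V₂) = arcsin(583/2926) = 11.49°, cos θ_c = 0.9799.
Intercept time tᵢ = 2h cos θ_c / V₁ = 2·42.3·0.9799/583 = 0.14220 s.
t = x/V₂ + tᵢ = 77.6/2926 + 0.14220 = 0.16872 s.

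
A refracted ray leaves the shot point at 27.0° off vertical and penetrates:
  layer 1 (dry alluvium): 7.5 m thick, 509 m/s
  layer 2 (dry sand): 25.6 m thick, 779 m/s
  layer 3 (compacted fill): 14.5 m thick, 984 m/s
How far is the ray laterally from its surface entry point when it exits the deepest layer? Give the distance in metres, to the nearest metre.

55 m

Ray parameter p = sin 27.0° / 509 m/s = 8.9193e-04 s/m.
Layer 1: θ = 27.00°; offset = 7.5·tan 27.00° = 3.821 m.
Layer 2: sin θ = p·779 = 0.6948 → θ = 44.01°; offset = 25.6·tan 44.01° = 24.732 m.
Layer 3: sin θ = p·984 = 0.8777 → θ = 61.36°; offset = 14.5·tan 61.36° = 26.552 m.
Summing the layer offsets gives 55.105 m.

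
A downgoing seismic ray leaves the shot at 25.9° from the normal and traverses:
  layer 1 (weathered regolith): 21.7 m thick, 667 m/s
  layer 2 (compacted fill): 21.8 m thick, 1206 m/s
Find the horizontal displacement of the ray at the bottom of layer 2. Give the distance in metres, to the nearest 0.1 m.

p = sin θ₁/V₁ = sin 25.9°/667 = 6.5488e-04 s/m is conserved through the stack.
Layer 1: θ = 25.90°; offset = 21.7·tan 25.90° = 10.537 m.
Layer 2: sin θ = p·1206 = 0.7898 → θ = 52.16°; offset = 21.8·tan 52.16° = 28.069 m.
Σ offsets = 38.606 m.

38.6 m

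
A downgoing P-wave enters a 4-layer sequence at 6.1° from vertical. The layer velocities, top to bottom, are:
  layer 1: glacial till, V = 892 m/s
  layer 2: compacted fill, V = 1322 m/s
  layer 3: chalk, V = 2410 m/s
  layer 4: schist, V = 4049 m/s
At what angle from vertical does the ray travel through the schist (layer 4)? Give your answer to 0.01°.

Ray parameter p = sin 6.1° / 892 = 1.1913e-04 s/m.
sin θ_4 = p·V_4 = 1.1913e-04 × 4049 = 0.4824.
θ_4 = 28.84° from the vertical.

28.84°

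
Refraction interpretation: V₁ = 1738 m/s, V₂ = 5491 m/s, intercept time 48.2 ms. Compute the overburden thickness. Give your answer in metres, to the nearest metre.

h = tᵢ·V₁·V₂ / (2·√(V₂²−V₁²)).
√(V₂²−V₁²) = √(5491² − 1738²) = 5208.7 m/s.
h = 0.0482 s × 1738 × 5491 / (2 × 5208.7) = 44.16 m.

44 m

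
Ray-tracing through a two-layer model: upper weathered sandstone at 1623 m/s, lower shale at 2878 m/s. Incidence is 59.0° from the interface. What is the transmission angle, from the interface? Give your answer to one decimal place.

Convert to the normal: θ₁ = 90° − 59.0° = 31.0°.
sin θ₁/V₁ = sin θ₂/V₂ ⇒ sin θ₂ = 2878·sin 31.0°/1623 = 2878·0.5150/1623 = 0.9133.
θ₂ = arcsin 0.9133 = 65.96° from the normal.
From the interface: 90° − 65.96° = 24.04°.

24.0°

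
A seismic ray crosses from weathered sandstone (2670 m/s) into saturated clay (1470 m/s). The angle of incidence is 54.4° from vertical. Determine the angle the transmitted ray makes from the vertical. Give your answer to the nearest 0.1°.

26.6°

Snell's law: sin θ₂ = (V₂/V₁)·sin θ₁ = (1470/2670)·sin 54.4° = 0.4477.
θ₂ = arcsin 0.4477 = 26.59° from the normal.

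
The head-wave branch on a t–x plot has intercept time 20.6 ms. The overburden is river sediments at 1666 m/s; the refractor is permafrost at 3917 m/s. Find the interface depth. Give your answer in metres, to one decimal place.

θ_c = arcsin(1666/3917) = 25.17°; cos θ_c = 0.9050.
tᵢ = 2h cos θ_c/V₁ ⇒ h = tᵢ·V₁/(2 cos θ_c) = 0.0206·1666/(2·0.9050) = 18.96 m.

19.0 m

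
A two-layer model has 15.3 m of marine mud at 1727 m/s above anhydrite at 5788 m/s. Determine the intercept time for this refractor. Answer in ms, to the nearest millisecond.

tᵢ = 2h·√(V₂²−V₁²)/(V₁V₂).
√(V₂²−V₁²) = √(5788²−1727²) = 5524.3 m/s.
tᵢ = 2·15.3·5524.3/(1727·5788) = 0.01691 s.

17 ms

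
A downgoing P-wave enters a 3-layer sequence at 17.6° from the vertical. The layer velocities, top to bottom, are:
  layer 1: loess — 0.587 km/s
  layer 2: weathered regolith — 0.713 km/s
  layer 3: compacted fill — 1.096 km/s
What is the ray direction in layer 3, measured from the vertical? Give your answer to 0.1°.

34.4°

Ray parameter p = sin 17.6° / 0.587 = 5.1511e-01 s/km.
sin θ_3 = p·V_3 = 5.1511e-01 × 1.096 = 0.5646.
θ_3 = arcsin 0.5646 = 34.37°.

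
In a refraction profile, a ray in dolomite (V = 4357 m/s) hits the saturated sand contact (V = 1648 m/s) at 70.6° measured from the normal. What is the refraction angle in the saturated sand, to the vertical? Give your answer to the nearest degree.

21°

Snell's law: sin θ₂ = (V₂/V₁)·sin θ₁ = (1648/4357)·sin 70.6° = 0.3568.
θ₂ = arcsin 0.3568 = 20.90° from the normal.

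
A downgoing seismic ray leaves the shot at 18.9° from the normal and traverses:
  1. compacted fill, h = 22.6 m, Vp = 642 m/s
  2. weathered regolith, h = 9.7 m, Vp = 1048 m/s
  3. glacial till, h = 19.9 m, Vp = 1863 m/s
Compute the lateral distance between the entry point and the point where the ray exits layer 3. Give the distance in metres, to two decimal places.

68.59 m

p = sin θ₁/V₁ = sin 18.9°/642 = 5.0454e-04 s/m is conserved through the stack.
Layer 1: θ = 18.90°; offset = 22.6·tan 18.90° = 7.7377 m.
Layer 2: sin θ = p·1048 = 0.5288 → θ = 31.92°; offset = 9.7·tan 31.92° = 6.0429 m.
Layer 3: sin θ = p·1863 = 0.9400 → θ = 70.05°; offset = 19.9·tan 70.05° = 54.8112 m.
Total horizontal offset = 68.5918 m.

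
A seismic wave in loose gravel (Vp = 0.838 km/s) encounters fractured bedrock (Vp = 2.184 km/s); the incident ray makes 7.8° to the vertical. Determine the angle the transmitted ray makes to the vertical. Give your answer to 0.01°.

20.71°

sin θ₁/V₁ = sin θ₂/V₂ ⇒ sin θ₂ = 2.184·sin 7.8°/0.838 = 2.184·0.1357/0.838 = 0.3537.
θ₂ = arcsin 0.3537 = 20.71° from the normal.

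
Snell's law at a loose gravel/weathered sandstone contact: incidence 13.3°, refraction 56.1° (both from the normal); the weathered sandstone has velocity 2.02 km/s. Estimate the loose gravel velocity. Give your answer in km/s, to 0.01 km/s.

0.56 km/s

Snell's law: sin 13.3°/V₁ = sin 56.1°/V₂.
V₁ = V₂·sin 13.3°/sin 56.1° = 2.02 × 0.2772 = 0.56 km/s.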